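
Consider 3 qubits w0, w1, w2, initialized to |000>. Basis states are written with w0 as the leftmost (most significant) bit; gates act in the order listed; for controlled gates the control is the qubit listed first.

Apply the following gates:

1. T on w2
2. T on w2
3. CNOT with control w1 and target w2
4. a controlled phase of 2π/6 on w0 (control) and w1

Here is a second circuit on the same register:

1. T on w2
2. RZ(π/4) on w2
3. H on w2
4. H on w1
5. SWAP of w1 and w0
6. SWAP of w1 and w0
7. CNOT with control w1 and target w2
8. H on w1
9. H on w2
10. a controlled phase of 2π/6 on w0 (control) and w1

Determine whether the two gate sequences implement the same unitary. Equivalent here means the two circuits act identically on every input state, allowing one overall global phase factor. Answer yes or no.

No, they are not equivalent — no single phase factor reconciles the two unitaries.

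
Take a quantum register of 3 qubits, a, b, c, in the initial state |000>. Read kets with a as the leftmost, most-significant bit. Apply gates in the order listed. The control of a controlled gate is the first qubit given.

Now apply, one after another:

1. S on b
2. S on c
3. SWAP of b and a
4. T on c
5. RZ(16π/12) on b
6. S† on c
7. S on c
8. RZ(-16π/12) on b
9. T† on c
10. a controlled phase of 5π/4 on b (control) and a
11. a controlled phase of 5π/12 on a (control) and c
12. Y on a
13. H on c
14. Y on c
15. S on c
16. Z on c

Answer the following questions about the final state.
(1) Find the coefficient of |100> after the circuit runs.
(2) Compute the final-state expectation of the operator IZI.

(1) |100> carries amplitude sqrt(2)/2 in the final state.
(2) The observable IZI averages to 1.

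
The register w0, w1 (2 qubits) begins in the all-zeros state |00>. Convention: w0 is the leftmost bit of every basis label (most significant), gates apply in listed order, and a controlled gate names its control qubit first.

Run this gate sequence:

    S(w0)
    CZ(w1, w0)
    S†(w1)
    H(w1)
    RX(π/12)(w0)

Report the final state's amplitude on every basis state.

After the circuit, the state carries amplitude sqrt(4 - 2*sqrt(2))/8 + sqrt(6*sqrt(2) + 12)/8 on |00>, sqrt(4 - 2*sqrt(2))/8 + sqrt(6*sqrt(2) + 12)/8 on |01>, -I*sqrt(2*sqrt(2) + 4)/8 + I*sqrt(12 - 6*sqrt(2))/8 on |10>, -I*sqrt(2*sqrt(2) + 4)/8 + I*sqrt(12 - 6*sqrt(2))/8 on |11>.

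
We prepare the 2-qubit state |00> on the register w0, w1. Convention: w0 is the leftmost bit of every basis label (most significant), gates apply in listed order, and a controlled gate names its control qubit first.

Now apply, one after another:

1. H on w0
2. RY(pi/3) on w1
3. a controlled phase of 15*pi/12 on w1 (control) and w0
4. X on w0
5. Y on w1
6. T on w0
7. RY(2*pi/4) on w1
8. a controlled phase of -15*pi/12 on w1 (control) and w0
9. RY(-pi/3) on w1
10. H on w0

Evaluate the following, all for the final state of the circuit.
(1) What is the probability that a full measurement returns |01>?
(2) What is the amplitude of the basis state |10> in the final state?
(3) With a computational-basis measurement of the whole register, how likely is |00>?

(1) The probability of measuring |01> is 3*sqrt(2)/32 + 3/16.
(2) The final state's coefficient on |10> equals -sqrt(2)*I/4 + sqrt(6)*exp(3*I*pi/4)/8 + sqrt(2)*exp(3*I*pi/4)/4 + sqrt(6)*I/8.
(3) Outcome |00> occurs with probability sqrt(2)/32 + 1/16.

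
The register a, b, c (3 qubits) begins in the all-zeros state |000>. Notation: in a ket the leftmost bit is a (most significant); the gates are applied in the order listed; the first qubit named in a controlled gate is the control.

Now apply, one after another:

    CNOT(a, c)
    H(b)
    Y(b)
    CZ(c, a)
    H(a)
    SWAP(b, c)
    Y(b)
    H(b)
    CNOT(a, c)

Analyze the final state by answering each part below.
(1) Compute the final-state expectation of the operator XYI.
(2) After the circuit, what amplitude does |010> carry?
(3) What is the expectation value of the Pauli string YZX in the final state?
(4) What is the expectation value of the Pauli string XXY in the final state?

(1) The expectation value of XYI is 0.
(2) The final state's coefficient on |010> equals -sqrt(2)/4.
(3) In the final state, YZX has expectation 0.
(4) The expectation value of XXY is 0.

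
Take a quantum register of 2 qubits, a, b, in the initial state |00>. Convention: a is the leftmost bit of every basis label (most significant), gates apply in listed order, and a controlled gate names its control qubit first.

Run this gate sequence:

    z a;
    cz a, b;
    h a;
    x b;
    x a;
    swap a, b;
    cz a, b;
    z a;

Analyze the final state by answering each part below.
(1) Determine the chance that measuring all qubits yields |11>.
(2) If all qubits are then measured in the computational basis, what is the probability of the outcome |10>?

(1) Outcome |11> occurs with probability 1/2.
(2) Outcome |10> occurs with probability 1/2.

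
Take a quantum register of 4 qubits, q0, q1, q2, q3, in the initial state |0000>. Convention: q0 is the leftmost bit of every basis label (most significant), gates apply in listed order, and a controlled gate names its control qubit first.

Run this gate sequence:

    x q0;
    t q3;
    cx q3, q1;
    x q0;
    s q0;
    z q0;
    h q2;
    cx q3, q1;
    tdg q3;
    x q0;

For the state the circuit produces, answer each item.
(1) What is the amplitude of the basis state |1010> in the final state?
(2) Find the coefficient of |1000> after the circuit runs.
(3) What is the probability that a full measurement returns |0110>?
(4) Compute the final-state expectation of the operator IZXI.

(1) The final state's coefficient on |1010> equals sqrt(2)/2.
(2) The amplitude on |1000> is sqrt(2)/2.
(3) The probability of measuring |0110> is 0.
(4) The expectation value of IZXI is 1.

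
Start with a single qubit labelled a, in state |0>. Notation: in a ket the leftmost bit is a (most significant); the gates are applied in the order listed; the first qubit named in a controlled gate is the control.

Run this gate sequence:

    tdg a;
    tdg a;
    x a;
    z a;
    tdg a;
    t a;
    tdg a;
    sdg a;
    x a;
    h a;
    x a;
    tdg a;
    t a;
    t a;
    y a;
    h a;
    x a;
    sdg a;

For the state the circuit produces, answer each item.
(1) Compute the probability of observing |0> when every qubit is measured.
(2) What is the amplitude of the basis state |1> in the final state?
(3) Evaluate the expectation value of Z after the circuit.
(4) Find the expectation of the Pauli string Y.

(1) A full measurement returns |0> with probability sqrt(2)/4 + 1/2.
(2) |1> carries amplitude -I/2 + exp(I*pi/4)/2 in the final state.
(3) The observable Z averages to sqrt(2)/2.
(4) In the final state, Y has expectation 0.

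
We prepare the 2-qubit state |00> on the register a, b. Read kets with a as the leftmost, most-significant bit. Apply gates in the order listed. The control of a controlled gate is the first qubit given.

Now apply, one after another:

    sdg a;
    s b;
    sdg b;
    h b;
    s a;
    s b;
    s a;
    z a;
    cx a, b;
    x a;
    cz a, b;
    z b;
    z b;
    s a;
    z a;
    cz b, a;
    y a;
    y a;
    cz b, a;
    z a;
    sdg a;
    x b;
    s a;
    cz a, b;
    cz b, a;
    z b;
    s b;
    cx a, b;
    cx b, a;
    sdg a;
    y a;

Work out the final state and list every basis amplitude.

After the circuit, the state carries amplitude -sqrt(2)/2 on |00>, 0 on |01>, 0 on |10>, sqrt(2)*I/2 on |11>.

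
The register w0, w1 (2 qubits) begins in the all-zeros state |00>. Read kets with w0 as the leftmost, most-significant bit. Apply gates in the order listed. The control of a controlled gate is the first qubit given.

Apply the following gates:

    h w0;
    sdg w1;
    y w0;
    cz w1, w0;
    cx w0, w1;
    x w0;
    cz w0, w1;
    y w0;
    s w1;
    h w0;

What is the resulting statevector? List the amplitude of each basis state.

After the circuit, the state carries amplitude -1/2 on |00>, -I/2 on |01>, -1/2 on |10>, I/2 on |11>.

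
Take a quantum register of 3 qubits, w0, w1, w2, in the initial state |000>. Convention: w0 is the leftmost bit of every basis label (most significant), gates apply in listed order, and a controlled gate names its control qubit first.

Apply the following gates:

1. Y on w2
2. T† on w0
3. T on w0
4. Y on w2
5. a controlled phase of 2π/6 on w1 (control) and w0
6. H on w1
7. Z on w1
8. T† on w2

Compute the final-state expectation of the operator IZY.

In the final state, IZY has expectation 0. Key observation: steps 1-4 multiply out to the identity, so the circuit reduces to the remaining gates.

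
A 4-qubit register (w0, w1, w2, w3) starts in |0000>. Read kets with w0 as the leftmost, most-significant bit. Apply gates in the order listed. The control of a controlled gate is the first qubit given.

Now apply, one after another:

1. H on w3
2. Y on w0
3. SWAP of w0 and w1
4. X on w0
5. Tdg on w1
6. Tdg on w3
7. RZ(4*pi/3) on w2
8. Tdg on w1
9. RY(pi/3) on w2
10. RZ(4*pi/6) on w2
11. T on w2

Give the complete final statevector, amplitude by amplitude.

The resulting statevector has amplitude -sqrt(6)/4 on |1100>, sqrt(6)*exp(3*I*pi/4)/4 on |1101>, -sqrt(2)*exp(11*I*pi/12)/4 on |1110>, -sqrt(2)*exp(2*I*pi/3)/4 on |1111>, and 0 on every other basis state.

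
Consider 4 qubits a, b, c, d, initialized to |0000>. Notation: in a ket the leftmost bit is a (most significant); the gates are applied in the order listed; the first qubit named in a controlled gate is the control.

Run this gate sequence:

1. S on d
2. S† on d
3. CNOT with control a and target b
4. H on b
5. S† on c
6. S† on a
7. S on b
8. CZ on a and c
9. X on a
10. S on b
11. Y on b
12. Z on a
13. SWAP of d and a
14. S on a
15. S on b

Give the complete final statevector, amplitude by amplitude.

The resulting statevector has amplitude -sqrt(2)*I/2 on |0001>, sqrt(2)/2 on |0101>, and 0 on every other basis state. Key observation: gates 1-2 undo each other exactly, leaving only the rest of the circuit to track.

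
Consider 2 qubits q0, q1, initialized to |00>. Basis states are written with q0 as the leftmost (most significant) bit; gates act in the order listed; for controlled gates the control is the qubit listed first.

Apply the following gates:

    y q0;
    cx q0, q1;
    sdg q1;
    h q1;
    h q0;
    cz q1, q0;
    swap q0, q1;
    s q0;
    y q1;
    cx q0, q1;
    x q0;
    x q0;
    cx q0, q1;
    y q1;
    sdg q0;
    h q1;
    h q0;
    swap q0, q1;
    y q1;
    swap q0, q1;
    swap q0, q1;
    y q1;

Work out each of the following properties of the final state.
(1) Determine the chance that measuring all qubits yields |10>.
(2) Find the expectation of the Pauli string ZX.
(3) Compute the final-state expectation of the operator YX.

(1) Outcome |10> occurs with probability 1/4.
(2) In the final state, ZX has expectation -1.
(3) In the final state, YX has expectation 0.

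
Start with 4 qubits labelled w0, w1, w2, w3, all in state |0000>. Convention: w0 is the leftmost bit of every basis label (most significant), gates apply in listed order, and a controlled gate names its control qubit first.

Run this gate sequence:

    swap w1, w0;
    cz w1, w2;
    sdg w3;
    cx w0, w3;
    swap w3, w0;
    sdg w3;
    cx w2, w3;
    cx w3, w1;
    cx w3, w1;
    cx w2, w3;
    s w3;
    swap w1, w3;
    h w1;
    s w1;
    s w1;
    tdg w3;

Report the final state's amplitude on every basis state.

The final amplitudes are sqrt(2)/2 on |0000>, -sqrt(2)/2 on |0100>, and 0 on every other basis state. Key observation: gates 6-11 undo each other exactly, leaving only the rest of the circuit to track.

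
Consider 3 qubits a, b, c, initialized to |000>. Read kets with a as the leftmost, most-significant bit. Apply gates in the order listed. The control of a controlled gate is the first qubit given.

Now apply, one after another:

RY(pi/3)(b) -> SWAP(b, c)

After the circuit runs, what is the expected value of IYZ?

The expectation value of IYZ is 0.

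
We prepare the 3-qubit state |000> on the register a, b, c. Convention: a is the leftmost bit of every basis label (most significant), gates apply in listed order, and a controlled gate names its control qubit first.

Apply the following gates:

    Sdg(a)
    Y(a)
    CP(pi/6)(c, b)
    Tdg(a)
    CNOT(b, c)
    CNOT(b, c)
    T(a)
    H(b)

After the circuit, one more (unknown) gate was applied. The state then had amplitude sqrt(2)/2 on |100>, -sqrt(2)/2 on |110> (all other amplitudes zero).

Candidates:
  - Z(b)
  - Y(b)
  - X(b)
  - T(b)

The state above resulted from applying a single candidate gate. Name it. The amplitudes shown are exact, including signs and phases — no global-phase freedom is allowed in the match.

It was Y(b) that produced the state shown.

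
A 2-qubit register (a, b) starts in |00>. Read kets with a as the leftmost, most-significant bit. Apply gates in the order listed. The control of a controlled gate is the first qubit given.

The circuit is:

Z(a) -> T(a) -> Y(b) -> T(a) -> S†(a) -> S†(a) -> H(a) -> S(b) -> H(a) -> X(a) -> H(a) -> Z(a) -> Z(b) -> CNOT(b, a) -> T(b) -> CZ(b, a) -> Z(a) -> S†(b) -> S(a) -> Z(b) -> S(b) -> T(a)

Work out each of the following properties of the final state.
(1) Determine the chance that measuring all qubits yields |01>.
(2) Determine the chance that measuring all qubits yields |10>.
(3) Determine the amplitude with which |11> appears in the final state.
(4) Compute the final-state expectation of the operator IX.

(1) A full measurement returns |01> with probability 1/2. Key observation: gates 9-12 undo each other exactly, leaving only the rest of the circuit to track.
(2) Outcome |10> occurs with probability 0.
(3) |11> carries amplitude sqrt(2)/2 in the final state.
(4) The observable IX averages to 0.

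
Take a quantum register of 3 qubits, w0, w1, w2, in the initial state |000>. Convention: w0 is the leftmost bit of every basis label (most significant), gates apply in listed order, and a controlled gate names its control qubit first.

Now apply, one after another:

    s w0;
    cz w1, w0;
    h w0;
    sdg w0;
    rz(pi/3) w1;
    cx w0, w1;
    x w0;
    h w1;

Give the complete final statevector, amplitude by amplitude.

The resulting statevector has amplitude -exp(I*pi/3)/2 on |000>, 0 on |001>, exp(I*pi/3)/2 on |010>, 0 on |011>, -exp(5*I*pi/6)/2 on |100>, 0 on |101>, -exp(5*I*pi/6)/2 on |110>, 0 on |111>.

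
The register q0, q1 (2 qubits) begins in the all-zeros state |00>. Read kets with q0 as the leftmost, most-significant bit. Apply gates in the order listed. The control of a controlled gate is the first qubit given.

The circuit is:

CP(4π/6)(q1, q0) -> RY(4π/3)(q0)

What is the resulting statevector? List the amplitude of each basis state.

The resulting statevector has amplitude -1/2 on |00>, 0 on |01>, sqrt(3)/2 on |10>, 0 on |11>.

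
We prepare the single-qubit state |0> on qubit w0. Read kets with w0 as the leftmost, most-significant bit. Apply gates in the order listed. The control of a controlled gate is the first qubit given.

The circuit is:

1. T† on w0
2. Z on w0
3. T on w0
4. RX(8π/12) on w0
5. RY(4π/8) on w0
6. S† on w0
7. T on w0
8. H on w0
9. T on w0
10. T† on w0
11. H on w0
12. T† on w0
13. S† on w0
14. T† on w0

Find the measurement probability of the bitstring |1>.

The probability of measuring |1> is 1/2. Key observation: the block from step 8 through step 11 cancels to the identity and can be dropped.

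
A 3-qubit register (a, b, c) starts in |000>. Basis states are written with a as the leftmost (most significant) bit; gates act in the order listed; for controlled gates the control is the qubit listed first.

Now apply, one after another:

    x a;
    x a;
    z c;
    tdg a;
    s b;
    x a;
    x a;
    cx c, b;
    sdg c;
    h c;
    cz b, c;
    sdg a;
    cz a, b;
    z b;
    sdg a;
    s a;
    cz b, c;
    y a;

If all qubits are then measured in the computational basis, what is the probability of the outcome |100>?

Outcome |100> occurs with probability 1/2.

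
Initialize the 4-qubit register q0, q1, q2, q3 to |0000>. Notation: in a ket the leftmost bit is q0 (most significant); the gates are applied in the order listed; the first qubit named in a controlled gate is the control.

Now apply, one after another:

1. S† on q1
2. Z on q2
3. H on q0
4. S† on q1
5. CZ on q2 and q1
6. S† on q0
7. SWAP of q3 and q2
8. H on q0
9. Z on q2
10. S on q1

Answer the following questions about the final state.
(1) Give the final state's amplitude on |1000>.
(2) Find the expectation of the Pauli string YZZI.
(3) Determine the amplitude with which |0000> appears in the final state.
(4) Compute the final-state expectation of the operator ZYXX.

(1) The amplitude on |1000> is 1/2 + I/2.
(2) In the final state, YZZI has expectation 1.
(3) |0000> carries amplitude 1/2 - I/2 in the final state.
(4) The expectation value of ZYXX is 0.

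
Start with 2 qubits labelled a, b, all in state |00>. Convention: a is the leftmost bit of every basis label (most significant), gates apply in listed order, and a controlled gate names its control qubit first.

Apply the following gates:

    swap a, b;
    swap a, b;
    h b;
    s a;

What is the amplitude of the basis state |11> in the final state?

The final state's coefficient on |11> equals 0. Key observation: steps 1-2 multiply out to the identity, so the circuit reduces to the remaining gates.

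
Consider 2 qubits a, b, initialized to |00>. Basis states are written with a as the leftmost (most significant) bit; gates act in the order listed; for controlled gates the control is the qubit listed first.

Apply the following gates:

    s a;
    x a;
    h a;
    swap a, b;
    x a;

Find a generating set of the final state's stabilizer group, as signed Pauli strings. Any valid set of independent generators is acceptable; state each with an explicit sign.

One valid set of independent stabilizer generators is -IX, -ZI (any independent generating set of the same group is equally correct).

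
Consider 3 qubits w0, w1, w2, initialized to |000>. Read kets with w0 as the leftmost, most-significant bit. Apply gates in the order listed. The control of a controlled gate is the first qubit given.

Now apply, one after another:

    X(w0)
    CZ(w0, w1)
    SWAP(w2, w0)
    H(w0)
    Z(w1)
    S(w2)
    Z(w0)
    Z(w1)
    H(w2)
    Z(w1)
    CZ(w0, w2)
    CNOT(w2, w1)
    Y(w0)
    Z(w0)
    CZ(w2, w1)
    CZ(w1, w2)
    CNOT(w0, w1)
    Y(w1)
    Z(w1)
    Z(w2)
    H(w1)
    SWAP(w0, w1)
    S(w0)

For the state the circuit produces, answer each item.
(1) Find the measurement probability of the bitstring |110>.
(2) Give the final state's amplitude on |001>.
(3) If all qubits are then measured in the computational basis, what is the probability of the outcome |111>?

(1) Outcome |110> occurs with probability 1/8.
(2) |001> carries amplitude -sqrt(2)*I/4 in the final state.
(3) The probability of measuring |111> is 1/8.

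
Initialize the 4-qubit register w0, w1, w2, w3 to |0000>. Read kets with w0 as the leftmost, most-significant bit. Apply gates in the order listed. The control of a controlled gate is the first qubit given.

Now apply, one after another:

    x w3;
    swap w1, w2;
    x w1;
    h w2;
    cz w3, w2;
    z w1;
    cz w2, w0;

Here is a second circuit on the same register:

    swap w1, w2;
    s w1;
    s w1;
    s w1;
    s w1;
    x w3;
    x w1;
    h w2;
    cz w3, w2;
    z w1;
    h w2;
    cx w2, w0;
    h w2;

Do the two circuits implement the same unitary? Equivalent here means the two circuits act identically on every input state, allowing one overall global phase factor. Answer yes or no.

No, they are not equivalent — no single phase factor reconciles the two unitaries.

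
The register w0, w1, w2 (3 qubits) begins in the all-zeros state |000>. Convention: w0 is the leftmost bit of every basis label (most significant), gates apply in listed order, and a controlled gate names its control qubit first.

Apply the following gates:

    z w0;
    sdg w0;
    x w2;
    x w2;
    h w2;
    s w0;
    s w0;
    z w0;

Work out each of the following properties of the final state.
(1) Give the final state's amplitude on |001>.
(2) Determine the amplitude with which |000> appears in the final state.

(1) The amplitude on |001> is sqrt(2)/2.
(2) |000> carries amplitude sqrt(2)/2 in the final state.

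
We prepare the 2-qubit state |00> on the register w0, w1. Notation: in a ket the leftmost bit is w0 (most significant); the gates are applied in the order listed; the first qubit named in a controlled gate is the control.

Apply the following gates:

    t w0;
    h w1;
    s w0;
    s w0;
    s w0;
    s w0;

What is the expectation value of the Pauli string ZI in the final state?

The observable ZI averages to 1. Key observation: steps 3-6 multiply out to the identity, so the circuit reduces to the remaining gates.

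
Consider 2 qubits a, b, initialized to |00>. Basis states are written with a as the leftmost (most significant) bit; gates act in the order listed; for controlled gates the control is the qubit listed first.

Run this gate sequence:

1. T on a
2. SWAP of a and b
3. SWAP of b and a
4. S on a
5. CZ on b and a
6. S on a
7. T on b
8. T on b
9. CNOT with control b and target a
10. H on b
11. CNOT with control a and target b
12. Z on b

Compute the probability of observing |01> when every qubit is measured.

Outcome |01> occurs with probability 1/2.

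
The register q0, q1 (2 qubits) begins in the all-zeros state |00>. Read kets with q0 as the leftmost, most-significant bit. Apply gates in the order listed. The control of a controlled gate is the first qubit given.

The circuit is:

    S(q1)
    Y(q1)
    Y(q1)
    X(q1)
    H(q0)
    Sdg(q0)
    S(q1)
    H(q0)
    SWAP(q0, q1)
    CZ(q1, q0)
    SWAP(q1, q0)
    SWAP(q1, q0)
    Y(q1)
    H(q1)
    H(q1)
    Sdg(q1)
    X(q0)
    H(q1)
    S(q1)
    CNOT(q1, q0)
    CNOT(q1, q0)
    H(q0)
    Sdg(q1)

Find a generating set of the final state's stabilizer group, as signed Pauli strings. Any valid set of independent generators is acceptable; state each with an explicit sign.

One valid set of independent stabilizer generators is +XI, -IZ (any independent generating set of the same group is equally correct).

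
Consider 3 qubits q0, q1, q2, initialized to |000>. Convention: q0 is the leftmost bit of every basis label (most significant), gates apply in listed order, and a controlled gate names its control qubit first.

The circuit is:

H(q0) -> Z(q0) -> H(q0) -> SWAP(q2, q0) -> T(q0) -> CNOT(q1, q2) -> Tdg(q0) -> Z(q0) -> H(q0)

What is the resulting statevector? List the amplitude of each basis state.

After the circuit, the state carries amplitude sqrt(2)/2 on |001>, sqrt(2)/2 on |101>, and 0 on every other basis state.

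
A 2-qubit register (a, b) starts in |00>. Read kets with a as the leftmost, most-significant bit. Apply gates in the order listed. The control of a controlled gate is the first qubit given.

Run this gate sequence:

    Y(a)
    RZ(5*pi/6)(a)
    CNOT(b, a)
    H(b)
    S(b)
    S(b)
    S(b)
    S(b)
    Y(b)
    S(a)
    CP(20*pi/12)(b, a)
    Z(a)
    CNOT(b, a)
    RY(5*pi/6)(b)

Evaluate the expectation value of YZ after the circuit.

In the final state, YZ has expectation sqrt(3)/4.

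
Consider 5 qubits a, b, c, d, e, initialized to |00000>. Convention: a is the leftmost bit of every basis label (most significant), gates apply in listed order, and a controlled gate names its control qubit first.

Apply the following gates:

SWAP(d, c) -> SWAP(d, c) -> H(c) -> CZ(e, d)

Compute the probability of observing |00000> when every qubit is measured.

A full measurement returns |00000> with probability 1/2. Key observation: the block from step 1 through step 2 cancels to the identity and can be dropped.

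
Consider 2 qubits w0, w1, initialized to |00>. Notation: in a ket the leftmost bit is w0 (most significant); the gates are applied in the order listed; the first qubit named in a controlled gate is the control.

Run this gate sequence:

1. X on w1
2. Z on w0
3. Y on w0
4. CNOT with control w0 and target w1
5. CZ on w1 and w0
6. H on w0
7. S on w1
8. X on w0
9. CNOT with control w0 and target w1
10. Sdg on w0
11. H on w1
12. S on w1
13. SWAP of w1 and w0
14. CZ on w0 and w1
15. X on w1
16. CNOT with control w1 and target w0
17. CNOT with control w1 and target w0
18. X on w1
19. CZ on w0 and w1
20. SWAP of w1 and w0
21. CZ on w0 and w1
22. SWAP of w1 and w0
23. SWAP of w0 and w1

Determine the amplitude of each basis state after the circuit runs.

The final amplitudes are -I/2 on |00>, 1/2 on |01>, 1/2 on |10>, I/2 on |11>. Key observation: gates 13-20 undo each other exactly, leaving only the rest of the circuit to track.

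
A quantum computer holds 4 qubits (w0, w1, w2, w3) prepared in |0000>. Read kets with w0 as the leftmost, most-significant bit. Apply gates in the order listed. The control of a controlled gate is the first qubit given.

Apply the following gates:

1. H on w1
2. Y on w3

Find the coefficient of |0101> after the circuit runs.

The amplitude on |0101> is sqrt(2)*I/2.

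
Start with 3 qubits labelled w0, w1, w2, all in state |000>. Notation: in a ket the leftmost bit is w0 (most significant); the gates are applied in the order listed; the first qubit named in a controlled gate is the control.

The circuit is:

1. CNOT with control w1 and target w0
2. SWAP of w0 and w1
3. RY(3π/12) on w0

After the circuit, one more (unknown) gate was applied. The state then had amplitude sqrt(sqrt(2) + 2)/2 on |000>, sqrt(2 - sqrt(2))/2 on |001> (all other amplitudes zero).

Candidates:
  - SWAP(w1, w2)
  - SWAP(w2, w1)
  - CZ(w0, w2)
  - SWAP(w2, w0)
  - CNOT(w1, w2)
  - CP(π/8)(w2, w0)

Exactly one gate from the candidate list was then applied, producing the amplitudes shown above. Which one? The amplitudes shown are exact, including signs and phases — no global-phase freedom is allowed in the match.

It was SWAP(w2, w0) that produced the state shown.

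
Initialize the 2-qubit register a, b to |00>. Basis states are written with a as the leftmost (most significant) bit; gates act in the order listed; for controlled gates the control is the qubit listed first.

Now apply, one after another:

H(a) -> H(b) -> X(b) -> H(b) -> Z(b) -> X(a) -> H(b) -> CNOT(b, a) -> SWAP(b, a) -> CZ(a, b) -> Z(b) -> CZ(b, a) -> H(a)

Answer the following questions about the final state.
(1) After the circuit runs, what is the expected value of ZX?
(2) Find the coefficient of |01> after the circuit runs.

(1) The observable ZX averages to -1. Key observation: the block from step 2 through step 5 cancels to the identity and can be dropped.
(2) The amplitude on |01> is -sqrt(2)/2.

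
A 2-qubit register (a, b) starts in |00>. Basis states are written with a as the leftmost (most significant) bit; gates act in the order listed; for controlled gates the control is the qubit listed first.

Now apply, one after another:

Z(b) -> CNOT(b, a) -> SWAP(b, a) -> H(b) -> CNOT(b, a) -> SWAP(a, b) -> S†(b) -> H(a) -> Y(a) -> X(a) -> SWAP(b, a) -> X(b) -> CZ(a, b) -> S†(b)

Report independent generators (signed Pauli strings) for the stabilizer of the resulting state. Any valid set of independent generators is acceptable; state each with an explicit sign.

The final state is stabilized by the group generated by +YI, +IY; other independent generating sets are equally valid.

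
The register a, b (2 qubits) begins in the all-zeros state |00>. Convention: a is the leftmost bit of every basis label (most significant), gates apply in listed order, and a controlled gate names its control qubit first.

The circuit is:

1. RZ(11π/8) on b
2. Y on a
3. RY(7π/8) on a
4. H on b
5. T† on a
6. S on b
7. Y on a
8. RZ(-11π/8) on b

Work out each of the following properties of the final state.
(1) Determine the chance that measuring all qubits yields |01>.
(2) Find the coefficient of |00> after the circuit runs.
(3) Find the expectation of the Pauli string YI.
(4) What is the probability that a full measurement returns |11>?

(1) The probability of measuring |01> is 1/4 - sqrt(sqrt(2) + 2)/8.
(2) |00> carries amplitude -sqrt(2)*exp(3*I*pi/4)*sin(pi/16)/2 in the final state.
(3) The expectation value of YI is sqrt(4 - 2*sqrt(2))/4.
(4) The probability of measuring |11> is sqrt(sqrt(2) + 2)/8 + 1/4.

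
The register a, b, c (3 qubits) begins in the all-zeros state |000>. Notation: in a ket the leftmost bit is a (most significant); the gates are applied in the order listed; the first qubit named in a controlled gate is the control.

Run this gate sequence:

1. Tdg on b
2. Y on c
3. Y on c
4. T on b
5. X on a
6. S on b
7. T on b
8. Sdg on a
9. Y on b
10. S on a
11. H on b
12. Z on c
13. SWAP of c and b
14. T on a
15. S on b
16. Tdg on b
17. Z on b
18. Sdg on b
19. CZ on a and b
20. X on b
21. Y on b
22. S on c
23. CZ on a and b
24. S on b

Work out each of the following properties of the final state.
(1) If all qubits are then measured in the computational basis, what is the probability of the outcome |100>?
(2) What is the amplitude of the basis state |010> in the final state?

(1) A full measurement returns |100> with probability 1/2.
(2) The amplitude on |010> is 0.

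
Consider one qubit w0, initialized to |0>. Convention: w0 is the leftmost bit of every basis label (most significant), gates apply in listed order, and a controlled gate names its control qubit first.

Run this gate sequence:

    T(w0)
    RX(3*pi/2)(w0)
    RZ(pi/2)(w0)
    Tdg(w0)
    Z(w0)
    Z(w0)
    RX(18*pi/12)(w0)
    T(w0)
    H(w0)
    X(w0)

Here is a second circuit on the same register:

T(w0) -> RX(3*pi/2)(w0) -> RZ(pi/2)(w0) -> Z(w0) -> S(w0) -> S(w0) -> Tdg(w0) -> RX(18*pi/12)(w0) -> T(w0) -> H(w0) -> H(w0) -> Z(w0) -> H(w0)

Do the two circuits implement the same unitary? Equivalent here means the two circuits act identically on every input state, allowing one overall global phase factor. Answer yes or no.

Yes, they are equivalent — the unitaries differ by at most a global phase.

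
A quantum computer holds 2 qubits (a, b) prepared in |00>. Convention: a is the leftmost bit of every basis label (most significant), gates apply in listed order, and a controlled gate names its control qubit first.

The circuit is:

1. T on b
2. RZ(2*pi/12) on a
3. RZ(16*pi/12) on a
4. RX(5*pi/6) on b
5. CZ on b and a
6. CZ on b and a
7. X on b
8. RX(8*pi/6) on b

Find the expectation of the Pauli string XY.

The expectation value of XY is 0.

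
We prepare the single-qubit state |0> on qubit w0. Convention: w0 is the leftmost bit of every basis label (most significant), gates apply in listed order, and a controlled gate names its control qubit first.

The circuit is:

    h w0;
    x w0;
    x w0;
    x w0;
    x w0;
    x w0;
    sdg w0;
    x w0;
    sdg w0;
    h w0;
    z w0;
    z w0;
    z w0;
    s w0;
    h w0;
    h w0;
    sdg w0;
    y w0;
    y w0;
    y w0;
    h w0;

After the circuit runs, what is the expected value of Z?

The observable Z averages to 0. Key observation: gates 15-16 undo each other exactly, leaving only the rest of the circuit to track.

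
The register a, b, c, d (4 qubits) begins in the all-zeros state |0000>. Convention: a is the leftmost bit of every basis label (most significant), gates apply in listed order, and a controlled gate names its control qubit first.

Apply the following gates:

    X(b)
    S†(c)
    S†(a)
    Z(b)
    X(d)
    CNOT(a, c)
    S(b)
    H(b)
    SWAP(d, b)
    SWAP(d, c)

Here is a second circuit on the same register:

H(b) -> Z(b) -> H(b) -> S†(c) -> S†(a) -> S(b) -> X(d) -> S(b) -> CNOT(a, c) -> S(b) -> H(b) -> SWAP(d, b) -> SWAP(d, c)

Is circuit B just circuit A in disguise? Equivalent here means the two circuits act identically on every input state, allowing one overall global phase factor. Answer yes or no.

Yes: on every input state the two circuits agree up to one overall phase factor.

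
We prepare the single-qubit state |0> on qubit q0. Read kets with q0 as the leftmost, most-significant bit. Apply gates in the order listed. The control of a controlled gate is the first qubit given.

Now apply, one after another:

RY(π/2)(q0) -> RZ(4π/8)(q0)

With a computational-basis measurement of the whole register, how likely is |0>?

Outcome |0> occurs with probability 1/2.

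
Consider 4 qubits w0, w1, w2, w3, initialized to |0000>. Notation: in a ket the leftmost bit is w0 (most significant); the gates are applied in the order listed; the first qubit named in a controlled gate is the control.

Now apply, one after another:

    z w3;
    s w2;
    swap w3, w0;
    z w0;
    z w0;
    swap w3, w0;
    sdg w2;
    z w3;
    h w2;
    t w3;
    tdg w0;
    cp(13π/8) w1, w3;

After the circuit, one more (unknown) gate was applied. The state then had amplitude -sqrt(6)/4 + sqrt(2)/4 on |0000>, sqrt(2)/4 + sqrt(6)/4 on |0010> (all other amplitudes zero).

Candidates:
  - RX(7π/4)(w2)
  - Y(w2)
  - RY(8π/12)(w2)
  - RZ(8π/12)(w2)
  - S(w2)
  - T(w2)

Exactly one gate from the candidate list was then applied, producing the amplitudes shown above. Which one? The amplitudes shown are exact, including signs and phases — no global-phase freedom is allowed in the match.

The applied gate was RY(8π/12)(w2). Key observation: the block from step 1 through step 8 cancels to the identity and can be dropped.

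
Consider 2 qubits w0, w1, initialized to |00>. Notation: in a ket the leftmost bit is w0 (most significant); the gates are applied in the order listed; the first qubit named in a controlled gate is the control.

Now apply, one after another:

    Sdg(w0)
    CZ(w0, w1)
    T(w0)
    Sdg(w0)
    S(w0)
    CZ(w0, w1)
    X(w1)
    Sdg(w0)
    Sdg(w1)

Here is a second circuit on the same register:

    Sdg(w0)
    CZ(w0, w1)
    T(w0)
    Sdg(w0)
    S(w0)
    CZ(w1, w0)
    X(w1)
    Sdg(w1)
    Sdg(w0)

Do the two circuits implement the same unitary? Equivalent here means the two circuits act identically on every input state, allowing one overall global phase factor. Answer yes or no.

Yes — the two circuits implement the same unitary up to a global phase.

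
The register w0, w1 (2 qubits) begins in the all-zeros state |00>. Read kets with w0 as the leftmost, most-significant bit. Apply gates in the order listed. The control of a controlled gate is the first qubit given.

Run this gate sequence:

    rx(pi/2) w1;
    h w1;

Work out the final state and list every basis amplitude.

After the circuit, the state carries amplitude 1/2 - I/2 on |00>, 1/2 + I/2 on |01>, 0 on |10>, 0 on |11>.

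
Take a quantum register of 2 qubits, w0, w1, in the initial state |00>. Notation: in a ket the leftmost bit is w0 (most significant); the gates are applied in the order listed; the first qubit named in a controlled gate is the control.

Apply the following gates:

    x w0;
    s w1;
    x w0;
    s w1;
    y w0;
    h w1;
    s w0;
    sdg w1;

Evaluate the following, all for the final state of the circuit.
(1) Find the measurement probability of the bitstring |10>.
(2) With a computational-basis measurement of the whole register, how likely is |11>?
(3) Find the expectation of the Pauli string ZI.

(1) The probability of measuring |10> is 1/2.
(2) The probability of measuring |11> is 1/2.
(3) The expectation value of ZI is -1.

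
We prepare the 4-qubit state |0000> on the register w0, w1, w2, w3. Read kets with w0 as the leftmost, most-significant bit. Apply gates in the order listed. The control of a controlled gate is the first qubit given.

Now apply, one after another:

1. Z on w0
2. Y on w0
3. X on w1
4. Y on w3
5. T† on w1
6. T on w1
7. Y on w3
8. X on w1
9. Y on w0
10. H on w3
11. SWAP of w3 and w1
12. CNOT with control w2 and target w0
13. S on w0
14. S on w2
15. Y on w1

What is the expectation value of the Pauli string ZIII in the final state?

In the final state, ZIII has expectation 1. Key observation: steps 2-9 multiply out to the identity, so the circuit reduces to the remaining gates.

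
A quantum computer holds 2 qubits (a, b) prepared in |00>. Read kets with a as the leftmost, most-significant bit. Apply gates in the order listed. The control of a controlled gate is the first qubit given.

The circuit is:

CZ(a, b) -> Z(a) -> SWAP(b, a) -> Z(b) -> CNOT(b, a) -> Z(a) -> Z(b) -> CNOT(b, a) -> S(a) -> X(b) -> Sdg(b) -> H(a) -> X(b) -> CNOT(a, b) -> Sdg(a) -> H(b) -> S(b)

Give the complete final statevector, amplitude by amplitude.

The resulting statevector has amplitude -I/2 on |00>, 1/2 on |01>, -1/2 on |10>, I/2 on |11>.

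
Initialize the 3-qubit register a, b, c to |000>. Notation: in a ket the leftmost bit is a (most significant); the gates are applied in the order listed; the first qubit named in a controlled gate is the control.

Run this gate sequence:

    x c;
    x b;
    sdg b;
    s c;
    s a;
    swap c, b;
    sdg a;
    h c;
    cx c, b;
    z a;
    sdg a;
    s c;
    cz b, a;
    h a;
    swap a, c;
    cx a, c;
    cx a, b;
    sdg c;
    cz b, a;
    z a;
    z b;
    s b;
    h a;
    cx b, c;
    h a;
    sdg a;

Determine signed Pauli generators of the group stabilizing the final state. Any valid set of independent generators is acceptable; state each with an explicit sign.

The final state is stabilized by the group generated by -XII, +IIY, -IZI; other independent generating sets are equally valid.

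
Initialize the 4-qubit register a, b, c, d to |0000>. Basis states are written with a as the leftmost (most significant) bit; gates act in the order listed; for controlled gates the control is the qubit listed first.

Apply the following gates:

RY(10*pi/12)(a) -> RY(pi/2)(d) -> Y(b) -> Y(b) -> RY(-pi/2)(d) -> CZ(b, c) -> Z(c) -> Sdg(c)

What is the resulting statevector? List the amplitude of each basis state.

After the circuit, the state carries amplitude -sqrt(2)/4 + sqrt(6)/4 on |0000>, sqrt(2)/4 + sqrt(6)/4 on |1000>, and 0 on every other basis state. Key observation: gates 2-5 undo each other exactly, leaving only the rest of the circuit to track.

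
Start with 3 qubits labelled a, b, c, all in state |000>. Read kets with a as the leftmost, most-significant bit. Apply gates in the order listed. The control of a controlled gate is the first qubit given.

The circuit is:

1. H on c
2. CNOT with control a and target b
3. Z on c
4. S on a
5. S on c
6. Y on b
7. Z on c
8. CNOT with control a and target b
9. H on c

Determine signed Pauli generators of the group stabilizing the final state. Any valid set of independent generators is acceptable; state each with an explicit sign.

One valid set of independent stabilizer generators is -IIY, +ZII, -IZI (any independent generating set of the same group is equally correct).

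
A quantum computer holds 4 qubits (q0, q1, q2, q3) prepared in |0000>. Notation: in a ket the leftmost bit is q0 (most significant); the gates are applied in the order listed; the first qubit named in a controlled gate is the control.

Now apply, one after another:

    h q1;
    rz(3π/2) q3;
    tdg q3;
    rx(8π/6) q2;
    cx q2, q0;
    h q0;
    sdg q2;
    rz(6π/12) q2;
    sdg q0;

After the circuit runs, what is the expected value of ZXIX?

The expectation value of ZXIX is 0.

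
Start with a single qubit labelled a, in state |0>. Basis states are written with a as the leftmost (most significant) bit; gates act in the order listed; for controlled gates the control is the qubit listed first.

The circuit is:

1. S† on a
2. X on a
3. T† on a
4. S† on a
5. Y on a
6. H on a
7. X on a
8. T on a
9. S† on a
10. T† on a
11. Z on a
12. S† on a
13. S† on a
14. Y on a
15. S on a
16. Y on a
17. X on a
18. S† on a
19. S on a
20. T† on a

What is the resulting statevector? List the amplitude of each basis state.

The resulting statevector has amplitude sqrt(2)*exp(I*pi/4)/2 on |0>, -sqrt(2)/2 on |1>.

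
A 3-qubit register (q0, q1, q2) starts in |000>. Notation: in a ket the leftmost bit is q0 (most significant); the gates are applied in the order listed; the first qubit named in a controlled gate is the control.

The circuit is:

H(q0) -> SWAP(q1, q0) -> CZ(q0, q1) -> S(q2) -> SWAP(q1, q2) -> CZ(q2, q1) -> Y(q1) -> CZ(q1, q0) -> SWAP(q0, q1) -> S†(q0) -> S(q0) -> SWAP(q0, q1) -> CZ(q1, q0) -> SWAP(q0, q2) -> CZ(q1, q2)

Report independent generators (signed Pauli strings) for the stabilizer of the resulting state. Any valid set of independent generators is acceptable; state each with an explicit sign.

One valid set of independent stabilizer generators is +XII, -IZI, +IIZ (any independent generating set of the same group is equally correct). Key observation: steps 8-13 multiply out to the identity, so the circuit reduces to the remaining gates.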